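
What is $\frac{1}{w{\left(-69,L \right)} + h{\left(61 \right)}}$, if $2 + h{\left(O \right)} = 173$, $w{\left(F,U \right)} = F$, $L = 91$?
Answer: $\frac{1}{102} \approx 0.0098039$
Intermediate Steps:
$h{\left(O \right)} = 171$ ($h{\left(O \right)} = -2 + 173 = 171$)
$\frac{1}{w{\left(-69,L \right)} + h{\left(61 \right)}} = \frac{1}{-69 + 171} = \frac{1}{102}$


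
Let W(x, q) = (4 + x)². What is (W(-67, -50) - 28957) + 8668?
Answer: -16320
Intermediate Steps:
(W(-67, -50) - 28957) + 8668 = ((4 - 67)² - 28957) + 8668 = ((-63)² - 28957) + 8668 = (3969 - 28957) + 8668 = -24988 + 8668 = -16320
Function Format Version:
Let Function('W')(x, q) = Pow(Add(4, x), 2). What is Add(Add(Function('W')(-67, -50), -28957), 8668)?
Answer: -16320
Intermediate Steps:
Add(Add(Function('W')(-67, -50), -28957), 8668) = Add(Add(Pow(Add(4, -67), 2), -28957), 8668) = Add(Add(Pow(-63, 2), -28957), 8668) = Add(Add(3969, -28957), 8668) = Add(-24988, 8668) = -16320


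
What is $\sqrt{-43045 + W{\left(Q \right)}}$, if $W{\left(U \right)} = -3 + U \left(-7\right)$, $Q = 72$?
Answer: $4 i \sqrt{2722} \approx 208.69 i$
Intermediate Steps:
$W{\left(U \right)} = -3 - 7 U$
$\sqrt{-43045 + W{\left(Q \right)}} = \sqrt{-43045 - 507} = \sqrt{-43552} = 4 i \sqrt{2722}$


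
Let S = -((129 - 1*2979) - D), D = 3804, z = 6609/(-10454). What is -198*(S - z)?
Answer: -6887184975/5227 ≈ -1.3176e+6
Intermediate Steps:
z = -6609/10454 (z = 6609*(-1/10454) = -6609/10454 ≈ -0.63220)
S = 6654 (S = -((129 - 1*2979) - 1*3804) = -((129 - 2979) - 3804) = -(-2850 - 3804) = -1*(-6654) = 6654)
-198*(S - z) = -198*(6654 - 1*(-6609/10454)) = -198*(6654 + 6609/10454) = -198*69567525/10454 = -6887184975/5227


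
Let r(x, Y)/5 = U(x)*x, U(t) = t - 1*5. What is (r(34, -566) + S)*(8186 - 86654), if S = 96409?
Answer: -7951868652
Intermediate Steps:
U(t) = -5 + t (U(t) = t - 5 = -5 + t)
r(x, Y) = 5*x*(-5 + x) (r(x, Y) = 5*((-5 + x)*x) = 5*(x*(-5 + x)) = 5*x*(-5 + x))
(r(34, -566) + S)*(8186 - 86654) = (5*34*(-5 + 34) + 96409)*(8186 - 86654) = (5*34*29 + 96409)*(-78468) = (4930 + 96409)*(-78468) = 101339*(-78468) = -7951868652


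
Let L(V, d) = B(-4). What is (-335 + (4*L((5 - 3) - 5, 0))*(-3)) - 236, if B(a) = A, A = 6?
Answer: -643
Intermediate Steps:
B(a) = 6
L(V, d) = 6
(-335 + (4*L((5 - 3) - 5, 0))*(-3)) - 236 = (-335 + (4*6)*(-3)) - 236 = (-335 + 24*(-3)) - 236 = (-335 - 72) - 236 = -407 - 236 = -643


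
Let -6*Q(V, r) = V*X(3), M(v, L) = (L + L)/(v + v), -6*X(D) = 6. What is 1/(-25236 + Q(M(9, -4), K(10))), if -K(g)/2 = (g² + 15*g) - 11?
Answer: -27/681374 ≈ -3.9626e-5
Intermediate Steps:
X(D) = -1 (X(D) = -⅙*6 = -1)
K(g) = 22 - 30*g - 2*g² (K(g) = -2*((g² + 15*g) - 11) = -2*(-11 + g² + 15*g) = 22 - 30*g - 2*g²)
M(v, L) = L/v (M(v, L) = (2*L)/((2*v)) = (2*L)*(1/(2*v)) = L/v)
Q(V, r) = V/6 (Q(V, r) = -V*(-1)/6 = -(-1)*V/6 = V/6)
1/(-25236 + Q(M(9, -4), K(10))) = 1/(-25236 + (-4/9)/6) = 1/(-25236 + (-4*⅑)/6) = 1/(-25236 + (⅙)*(-4/9)) = 1/(-25236 - 2/27) = 1/(-681374/27) = -27/681374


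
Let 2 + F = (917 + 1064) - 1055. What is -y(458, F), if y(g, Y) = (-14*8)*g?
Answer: 51296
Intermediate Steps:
F = 924 (F = -2 + ((917 + 1064) - 1055) = -2 + (1981 - 1055) = -2 + 926 = 924)
y(g, Y) = -112*g
-y(458, F) = -(-112)*458 = -1*(-51296) = 51296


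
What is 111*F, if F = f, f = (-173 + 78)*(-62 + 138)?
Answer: -801420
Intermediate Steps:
f = -7220 (f = -95*76 = -7220)
F = -7220
111*F = 111*(-7220) = -801420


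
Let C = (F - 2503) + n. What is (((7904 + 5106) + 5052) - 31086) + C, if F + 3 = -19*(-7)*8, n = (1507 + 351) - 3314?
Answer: -15922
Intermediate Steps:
n = -1456 (n = 1858 - 3314 = -1456)
F = 1061 (F = -3 - 19*(-7)*8 = -3 + 133*8 = -3 + 1064 = 1061)
C = -2898 (C = (1061 - 2503) - 1456 = -1442 - 1456 = -2898)
(((7904 + 5106) + 5052) - 31086) + C = (((7904 + 5106) + 5052) - 31086) - 2898 = ((13010 + 5052) - 31086) - 2898 = (18062 - 31086) - 2898 = -13024 - 2898 = -15922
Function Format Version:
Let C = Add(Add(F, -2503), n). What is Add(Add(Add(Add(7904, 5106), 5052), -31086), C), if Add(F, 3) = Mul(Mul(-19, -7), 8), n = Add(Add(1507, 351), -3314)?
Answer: -15922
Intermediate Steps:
n = -1456 (n = Add(1858, -3314) = -1456)
F = 1061 (F = Add(-3, Mul(Mul(-19, -7), 8)) = Add(-3, Mul(133, 8)) = Add(-3, 1064) = 1061)
C = -2898 (C = Add(Add(1061, -2503), -1456) = Add(-1442, -1456) = -2898)
Add(Add(Add(Add(7904, 5106), 5052), -31086), C) = Add(Add(Add(Add(7904, 5106), 5052), -31086), -2898) = Add(Add(Add(13010, 5052), -31086), -2898) = Add(Add(18062, -31086), -2898) = Add(-13024, -2898) = -15922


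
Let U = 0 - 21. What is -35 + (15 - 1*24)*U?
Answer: 154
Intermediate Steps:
U = -21
-35 + (15 - 1*24)*U = -35 + (15 - 1*24)*(-21) = -35 + (15 - 24)*(-21) = -35 - 9*(-21) = -35 + 189 = 154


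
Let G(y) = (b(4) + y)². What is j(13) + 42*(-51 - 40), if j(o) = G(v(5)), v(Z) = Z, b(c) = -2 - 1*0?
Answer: -3813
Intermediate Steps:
b(c) = -2 (b(c) = -2 + 0 = -2)
G(y) = (-2 + y)²
j(o) = 9 (j(o) = (-2 + 5)² = 3² = 9)
j(13) + 42*(-51 - 40) = 9 + 42*(-51 - 40) = 9 + 42*(-91) = 9 - 3822 = -3813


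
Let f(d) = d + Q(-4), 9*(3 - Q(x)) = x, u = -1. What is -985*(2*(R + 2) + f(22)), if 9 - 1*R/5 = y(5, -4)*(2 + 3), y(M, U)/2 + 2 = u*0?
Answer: -2831875/9 ≈ -3.1465e+5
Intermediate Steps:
Q(x) = 3 - x/9
y(M, U) = -4 (y(M, U) = -4 + 2*(-1*0) = -4 + 2*0 = -4 + 0 = -4)
f(d) = 31/9 + d (f(d) = d + (3 - ⅑*(-4)) = d + (3 + 4/9) = d + 31/9 = 31/9 + d)
R = 145 (R = 45 - (-20)*(2 + 3) = 45 - (-20)*5 = 45 - 5*(-20) = 45 + 100 = 145)
-985*(2*(R + 2) + f(22)) = -985*(2*(145 + 2) + (31/9 + 22)) = -985*(2*147 + 229/9) = -985*(294 + 229/9) = -985*2875/9 = -2831875/9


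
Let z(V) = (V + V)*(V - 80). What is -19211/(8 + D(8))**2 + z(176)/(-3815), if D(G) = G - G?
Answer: -75452653/244160 ≈ -309.03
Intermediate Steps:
z(V) = 2*V*(-80 + V) (z(V) = (2*V)*(-80 + V) = 2*V*(-80 + V))
D(G) = 0
-19211/(8 + D(8))**2 + z(176)/(-3815) = -19211/(8 + 0)**2 + (2*176*(-80 + 176))/(-3815) = -19211/(8**2) + (2*176*96)*(-1/3815) = -19211/64 + 33792*(-1/3815) = -19211*1/64 - 33792/3815 = -19211/64 - 33792/3815 = -75452653/244160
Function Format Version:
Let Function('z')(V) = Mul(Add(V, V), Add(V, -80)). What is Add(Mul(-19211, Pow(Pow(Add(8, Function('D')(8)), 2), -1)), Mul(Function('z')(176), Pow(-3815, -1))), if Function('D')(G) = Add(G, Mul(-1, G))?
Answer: Rational(-75452653, 244160) ≈ -309.03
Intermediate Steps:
Function('z')(V) = Mul(2, V, Add(-80, V)) (Function('z')(V) = Mul(Mul(2, V), Add(-80, V)) = Mul(2, V, Add(-80, V)))
Function('D')(G) = 0
Add(Mul(-19211, Pow(Pow(Add(8, Function('D')(8)), 2), -1)), Mul(Function('z')(176), Pow(-3815, -1))) = Add(Mul(-19211, Pow(Pow(Add(8, 0), 2), -1)), Mul(Mul(2, 176, Add(-80, 176)), Pow(-3815, -1))) = Add(Mul(-19211, Pow(Pow(8, 2), -1)), Mul(Mul(2, 176, 96), Rational(-1, 3815))) = Add(Mul(-19211, Pow(64, -1)), Mul(33792, Rational(-1, 3815))) = Add(Mul(-19211, Rational(1, 64)), Rational(-33792, 3815)) = Add(Rational(-19211, 64), Rational(-33792, 3815)) = Rational(-75452653, 244160)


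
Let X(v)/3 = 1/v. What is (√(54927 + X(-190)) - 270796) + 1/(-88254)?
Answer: -23898830185/88254 + √1982864130/190 ≈ -2.7056e+5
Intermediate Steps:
X(v) = 3/v
(√(54927 + X(-190)) - 270796) + 1/(-88254) = (√(54927 + 3/(-190)) - 270796) + 1/(-88254) = (√(54927 + 3*(-1/190)) - 270796) - 1/88254 = (√(54927 - 3/190) - 270796) - 1/88254 = (√(10436127/190) - 270796) - 1/88254 = (√1982864130/190 - 270796) - 1/88254 = (-270796 + √1982864130/190) - 1/88254 = -23898830185/88254 + √1982864130/190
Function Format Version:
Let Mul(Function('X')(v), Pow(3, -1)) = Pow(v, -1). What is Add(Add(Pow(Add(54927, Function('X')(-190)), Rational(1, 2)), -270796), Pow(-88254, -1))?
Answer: Add(Rational(-23898830185, 88254), Mul(Rational(1, 190), Pow(1982864130, Rational(1, 2)))) ≈ -2.7056e+5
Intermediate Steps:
Function('X')(v) = Mul(3, Pow(v, -1))
Add(Add(Pow(Add(54927, Function('X')(-190)), Rational(1, 2)), -270796), Pow(-88254, -1)) = Add(Add(Pow(Add(54927, Mul(3, Pow(-190, -1))), Rational(1, 2)), -270796), Pow(-88254, -1)) = Add(Add(Pow(Add(54927, Mul(3, Rational(-1, 190))), Rational(1, 2)), -270796), Rational(-1, 88254)) = Add(Add(Pow(Add(54927, Rational(-3, 190)), Rational(1, 2)), -270796), Rational(-1, 88254)) = Add(Add(Pow(Rational(10436127, 190), Rational(1, 2)), -270796), Rational(-1, 88254)) = Add(Add(Mul(Rational(1, 190), Pow(1982864130, Rational(1, 2))), -270796), Rational(-1, 88254)) = Add(Add(-270796, Mul(Rational(1, 190), Pow(1982864130, Rational(1, 2)))), Rational(-1, 88254)) = Add(Rational(-23898830185, 88254), Mul(Rational(1, 190), Pow(1982864130, Rational(1, 2))))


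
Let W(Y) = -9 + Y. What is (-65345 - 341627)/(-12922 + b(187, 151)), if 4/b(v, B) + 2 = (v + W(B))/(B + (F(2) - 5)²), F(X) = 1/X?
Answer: 2747061/87566 ≈ 31.371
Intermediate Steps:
b(v, B) = 4/(-2 + (-9 + B + v)/(81/4 + B)) (b(v, B) = 4/(-2 + (v + (-9 + B))/(B + (1/2 - 5)²)) = 4/(-2 + (-9 + B + v)/(B + (½ - 5)²)) = 4/(-2 + (-9 + B + v)/(B + (-9/2)²)) = 4/(-2 + (-9 + B + v)/(B + 81/4)) = 4/(-2 + (-9 + B + v)/(81/4 + B)))
(-65345 - 341627)/(-12922 + b(187, 151)) = (-65345 - 341627)/(-12922 + 2*(81 + 4*151)/(-99 - 2*151 + 2*187)) = -406972/(-12922 + 2*(81 + 604)/(-99 - 302 + 374)) = -406972/(-12922 + 2*685/(-27)) = -406972/(-12922 + 2*(-1/27)*685) = -406972/(-12922 - 1370/27) = -406972/(-350264/27) = -406972*(-27/350264) = 2747061/87566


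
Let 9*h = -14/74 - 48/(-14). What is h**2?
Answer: 703921/5433561 ≈ 0.12955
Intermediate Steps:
h = 839/2331 (h = (-14/74 - 48/(-14))/9 = (-14*1/74 - 48*(-1/14))/9 = (-7/37 + 24/7)/9 = (1/9)*(839/259) = 839/2331 ≈ 0.35993)
h**2 = (839/2331)**2 = 703921/5433561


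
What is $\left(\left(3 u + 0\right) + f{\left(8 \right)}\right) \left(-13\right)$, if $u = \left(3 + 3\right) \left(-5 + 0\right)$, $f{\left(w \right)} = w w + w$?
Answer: $234$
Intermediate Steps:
$f{\left(w \right)} = w + w^{2}$ ($f{\left(w \right)} = w^{2} + w = w + w^{2}$)
$u = -30$ ($u = 6 \left(-5\right) = -30$)
$\left(\left(3 u + 0\right) + f{\left(8 \right)}\right) \left(-13\right) = \left(\left(3 \left(-30\right) + 0\right) + 8 \left(1 + 8\right)\right) \left(-13\right) = \left(\left(-90 + 0\right) + 8 \cdot 9\right) \left(-13\right) = \left(-90 + 72\right) \left(-13\right) = \left(-18\right) \left(-13\right) = 234$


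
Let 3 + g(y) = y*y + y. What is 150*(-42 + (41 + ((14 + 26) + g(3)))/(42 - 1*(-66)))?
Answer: -6175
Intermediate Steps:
g(y) = -3 + y + y² (g(y) = -3 + (y*y + y) = -3 + (y² + y) = -3 + (y + y²) = -3 + y + y²)
150*(-42 + (41 + ((14 + 26) + g(3)))/(42 - 1*(-66))) = 150*(-42 + (41 + ((14 + 26) + (-3 + 3 + 3²)))/(42 - 1*(-66))) = 150*(-42 + (41 + (40 + (-3 + 3 + 9)))/(42 + 66)) = 150*(-42 + (41 + (40 + 9))/108) = 150*(-42 + (41 + 49)*(1/108)) = 150*(-42 + 90*(1/108)) = 150*(-42 + ⅚) = 150*(-247/6) = -6175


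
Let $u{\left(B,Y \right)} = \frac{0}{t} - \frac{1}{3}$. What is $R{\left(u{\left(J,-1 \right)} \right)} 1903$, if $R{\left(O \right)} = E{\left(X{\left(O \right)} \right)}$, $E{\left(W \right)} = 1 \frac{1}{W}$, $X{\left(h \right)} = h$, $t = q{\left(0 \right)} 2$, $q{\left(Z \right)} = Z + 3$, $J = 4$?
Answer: $-5709$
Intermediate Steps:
$q{\left(Z \right)} = 3 + Z$
$t = 6$ ($t = \left(3 + 0\right) 2 = 3 \cdot 2 = 6$)
$u{\left(B,Y \right)} = - \frac{1}{3}$ ($u{\left(B,Y \right)} = \frac{0}{6} - \frac{1}{3} = 0 \cdot \frac{1}{6} - \frac{1}{3} = 0 - \frac{1}{3} = - \frac{1}{3}$)
$E{\left(W \right)} = \frac{1}{W}$
$R{\left(O \right)} = \frac{1}{O}$
$R{\left(u{\left(J,-1 \right)} \right)} 1903 = \frac{1}{- \frac{1}{3}} \cdot 1903 = \left(-3\right) 1903 = -5709$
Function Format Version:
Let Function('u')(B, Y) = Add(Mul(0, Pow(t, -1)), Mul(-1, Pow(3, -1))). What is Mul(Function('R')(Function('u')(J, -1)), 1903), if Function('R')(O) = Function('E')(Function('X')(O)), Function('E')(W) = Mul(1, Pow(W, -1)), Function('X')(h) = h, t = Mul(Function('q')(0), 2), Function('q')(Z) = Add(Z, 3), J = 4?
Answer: -5709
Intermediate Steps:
Function('q')(Z) = Add(3, Z)
t = 6 (t = Mul(Add(3, 0), 2) = Mul(3, 2) = 6)
Function('u')(B, Y) = Rational(-1, 3) (Function('u')(B, Y) = Add(Mul(0, Pow(6, -1)), Mul(-1, Pow(3, -1))) = Add(Mul(0, Rational(1, 6)), Mul(-1, Rational(1, 3))) = Add(0, Rational(-1, 3)) = Rational(-1, 3))
Function('E')(W) = Pow(W, -1)
Function('R')(O) = Pow(O, -1)
Mul(Function('R')(Function('u')(J, -1)), 1903) = Mul(Pow(Rational(-1, 3), -1), 1903) = Mul(-3, 1903) = -5709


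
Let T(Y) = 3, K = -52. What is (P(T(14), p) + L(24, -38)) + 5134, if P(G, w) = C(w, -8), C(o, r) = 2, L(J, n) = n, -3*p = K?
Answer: 5098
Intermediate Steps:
p = 52/3 (p = -⅓*(-52) = 52/3 ≈ 17.333)
P(G, w) = 2
(P(T(14), p) + L(24, -38)) + 5134 = (2 - 38) + 5134 = -36 + 5134 = 5098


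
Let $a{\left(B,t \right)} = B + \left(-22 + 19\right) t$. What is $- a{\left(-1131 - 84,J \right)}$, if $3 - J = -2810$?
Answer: $9654$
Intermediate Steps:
$J = 2813$ ($J = 3 - -2810 = 3 + 2810 = 2813$)
$a{\left(B,t \right)} = B - 3 t$
$- a{\left(-1131 - 84,J \right)} = - (\left(-1131 - 84\right) - 8439) = - (-1215 - 8439) = \left(-1\right) \left(-9654\right) = 9654$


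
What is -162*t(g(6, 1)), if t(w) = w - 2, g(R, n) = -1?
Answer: 486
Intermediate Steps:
t(w) = -2 + w
-162*t(g(6, 1)) = -162*(-2 - 1) = -162*(-3) = 486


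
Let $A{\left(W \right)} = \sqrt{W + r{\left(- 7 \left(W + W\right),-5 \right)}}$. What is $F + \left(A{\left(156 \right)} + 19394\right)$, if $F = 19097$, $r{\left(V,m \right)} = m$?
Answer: $38491 + \sqrt{151} \approx 38503.0$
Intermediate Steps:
$A{\left(W \right)} = \sqrt{-5 + W}$ ($A{\left(W \right)} = \sqrt{W - 5} = \sqrt{-5 + W}$)
$F + \left(A{\left(156 \right)} + 19394\right) = 19097 + \left(\sqrt{-5 + 156} + 19394\right) = 19097 + \left(\sqrt{151} + 19394\right) = 19097 + \left(19394 + \sqrt{151}\right) = 38491 + \sqrt{151}$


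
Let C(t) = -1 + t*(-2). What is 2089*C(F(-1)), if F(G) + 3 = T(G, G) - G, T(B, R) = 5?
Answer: -14623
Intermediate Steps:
F(G) = 2 - G (F(G) = -3 + (5 - G) = 2 - G)
C(t) = -1 - 2*t
2089*C(F(-1)) = 2089*(-1 - 2*(2 - 1*(-1))) = 2089*(-1 - 2*(2 + 1)) = 2089*(-1 - 2*3) = 2089*(-1 - 6) = 2089*(-7) = -14623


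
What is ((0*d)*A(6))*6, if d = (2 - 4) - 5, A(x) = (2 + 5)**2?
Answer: 0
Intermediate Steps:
A(x) = 49 (A(x) = 7**2 = 49)
d = -7 (d = -2 - 5 = -7)
((0*d)*A(6))*6 = ((0*(-7))*49)*6 = (0*49)*6 = 0*6 = 0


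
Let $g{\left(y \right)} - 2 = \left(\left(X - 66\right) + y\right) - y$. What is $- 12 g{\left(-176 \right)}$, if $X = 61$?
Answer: $36$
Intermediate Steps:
$g{\left(y \right)} = -3$ ($g{\left(y \right)} = 2 + \left(\left(\left(61 - 66\right) + y\right) - y\right) = 2 + \left(\left(-5 + y\right) - y\right) = 2 - 5 = -3$)
$- 12 g{\left(-176 \right)} = \left(-12\right) \left(-3\right) = 36$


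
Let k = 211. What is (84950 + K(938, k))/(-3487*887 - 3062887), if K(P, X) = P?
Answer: -5368/384741 ≈ -0.013952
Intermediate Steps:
(84950 + K(938, k))/(-3487*887 - 3062887) = (84950 + 938)/(-3487*887 - 3062887) = 85888/(-3092969 - 3062887) = 85888/(-6155856) = 85888*(-1/6155856) = -5368/384741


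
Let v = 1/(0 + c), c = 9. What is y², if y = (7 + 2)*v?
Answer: 1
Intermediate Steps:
v = ⅑ (v = 1/(0 + 9) = 1/9 = ⅑ ≈ 0.11111)
y = 1 (y = (7 + 2)*(⅑) = 9*(⅑) = 1)
y² = 1² = 1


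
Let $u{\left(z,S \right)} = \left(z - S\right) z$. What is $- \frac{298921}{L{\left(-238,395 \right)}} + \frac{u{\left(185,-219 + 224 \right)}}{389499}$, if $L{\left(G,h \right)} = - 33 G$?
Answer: $- \frac{13591657}{357918} \approx -37.974$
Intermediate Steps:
$u{\left(z,S \right)} = z \left(z - S\right)$
$- \frac{298921}{L{\left(-238,395 \right)}} + \frac{u{\left(185,-219 + 224 \right)}}{389499} = - \frac{298921}{\left(-33\right) \left(-238\right)} + \frac{185 \left(185 - \left(-219 + 224\right)\right)}{389499} = - \frac{298921}{7854} + 185 \left(185 - 5\right) \frac{1}{389499} = \left(-298921\right) \frac{1}{7854} + 185 \left(185 - 5\right) \frac{1}{389499} = - \frac{42703}{1122} + 185 \cdot 180 \cdot \frac{1}{389499} = - \frac{42703}{1122} + 33300 \cdot \frac{1}{389499} = - \frac{42703}{1122} + \frac{300}{3509} = - \frac{13591657}{357918}$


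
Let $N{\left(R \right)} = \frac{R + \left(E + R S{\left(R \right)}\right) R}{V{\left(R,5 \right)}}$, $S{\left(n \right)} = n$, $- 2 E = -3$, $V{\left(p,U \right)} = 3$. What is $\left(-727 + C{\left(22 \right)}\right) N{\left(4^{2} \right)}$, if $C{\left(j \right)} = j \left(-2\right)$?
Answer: $-1062952$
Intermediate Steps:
$C{\left(j \right)} = - 2 j$
$E = \frac{3}{2}$ ($E = \left(- \frac{1}{2}\right) \left(-3\right) = \frac{3}{2} \approx 1.5$)
$N{\left(R \right)} = \frac{R}{3} + \frac{R \left(\frac{3}{2} + R^{2}\right)}{3}$ ($N{\left(R \right)} = \frac{R + \left(\frac{3}{2} + R R\right) R}{3} = \left(R + \left(\frac{3}{2} + R^{2}\right) R\right) \frac{1}{3} = \left(R + R \left(\frac{3}{2} + R^{2}\right)\right) \frac{1}{3} = \frac{R}{3} + \frac{R \left(\frac{3}{2} + R^{2}\right)}{3}$)
$\left(-727 + C{\left(22 \right)}\right) N{\left(4^{2} \right)} = \left(-727 - 44\right) \frac{4^{2} \left(5 + 2 \left(4^{2}\right)^{2}\right)}{6} = \left(-727 - 44\right) \frac{1}{6} \cdot 16 \left(5 + 2 \cdot 16^{2}\right) = - 771 \cdot \frac{1}{6} \cdot 16 \left(5 + 2 \cdot 256\right) = - 771 \cdot \frac{1}{6} \cdot 16 \left(5 + 512\right) = - 771 \cdot \frac{1}{6} \cdot 16 \cdot 517 = \left(-771\right) \frac{4136}{3} = -1062952$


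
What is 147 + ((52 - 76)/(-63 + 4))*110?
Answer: 11313/59 ≈ 191.75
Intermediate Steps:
147 + ((52 - 76)/(-63 + 4))*110 = 147 - 24/(-59)*110 = 147 - 24*(-1/59)*110 = 147 + (24/59)*110 = 147 + 2640/59 = 11313/59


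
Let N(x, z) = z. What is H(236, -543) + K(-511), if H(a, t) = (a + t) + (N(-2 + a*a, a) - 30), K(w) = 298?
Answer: 197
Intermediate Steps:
H(a, t) = -30 + t + 2*a (H(a, t) = (a + t) + (a - 30) = (a + t) + (-30 + a) = -30 + t + 2*a)
H(236, -543) + K(-511) = (-30 - 543 + 2*236) + 298 = (-30 - 543 + 472) + 298 = -101 + 298 = 197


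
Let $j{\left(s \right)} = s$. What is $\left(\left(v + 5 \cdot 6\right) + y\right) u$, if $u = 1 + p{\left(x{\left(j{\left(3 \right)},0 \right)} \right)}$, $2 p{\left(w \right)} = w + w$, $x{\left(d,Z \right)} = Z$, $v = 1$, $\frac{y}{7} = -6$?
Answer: $-11$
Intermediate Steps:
$y = -42$ ($y = 7 \left(-6\right) = -42$)
$p{\left(w \right)} = w$ ($p{\left(w \right)} = \frac{w + w}{2} = \frac{2 w}{2} = w$)
$u = 1$ ($u = 1 + 0 = 1$)
$\left(\left(v + 5 \cdot 6\right) + y\right) u = \left(\left(1 + 5 \cdot 6\right) - 42\right) 1 = \left(\left(1 + 30\right) - 42\right) 1 = \left(31 - 42\right) 1 = \left(-11\right) 1 = -11$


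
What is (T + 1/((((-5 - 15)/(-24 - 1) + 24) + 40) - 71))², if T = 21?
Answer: 417316/961 ≈ 434.25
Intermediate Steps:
(T + 1/((((-5 - 15)/(-24 - 1) + 24) + 40) - 71))² = (21 + 1/((((-5 - 15)/(-24 - 1) + 24) + 40) - 71))² = (21 + 1/(((-20/(-25) + 24) + 40) - 71))² = (21 + 1/(((-20*(-1/25) + 24) + 40) - 71))² = (21 + 1/(((⅘ + 24) + 40) - 71))² = (21 + 1/((124/5 + 40) - 71))² = (21 + 1/(324/5 - 71))² = (21 + 1/(-31/5))² = (21 - 5/31)² = (646/31)² = 417316/961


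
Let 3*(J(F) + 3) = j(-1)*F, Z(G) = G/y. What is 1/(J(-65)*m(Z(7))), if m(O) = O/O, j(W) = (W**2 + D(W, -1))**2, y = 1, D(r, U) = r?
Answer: -1/3 ≈ -0.33333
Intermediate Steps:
j(W) = (W + W**2)**2 (j(W) = (W**2 + W)**2 = (W + W**2)**2)
Z(G) = G (Z(G) = G/1 = G*1 = G)
m(O) = 1
J(F) = -3 (J(F) = -3 + (((-1)**2*(1 - 1)**2)*F)/3 = -3 + ((1*0**2)*F)/3 = -3 + ((1*0)*F)/3 = -3 + (0*F)/3 = -3 + (1/3)*0 = -3 + 0 = -3)
1/(J(-65)*m(Z(7))) = 1/(-3*1) = -1/3*1 = -1/3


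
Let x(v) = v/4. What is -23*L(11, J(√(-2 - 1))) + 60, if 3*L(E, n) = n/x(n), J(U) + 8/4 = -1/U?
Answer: 88/3 ≈ 29.333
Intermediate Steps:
x(v) = v/4 (x(v) = v*(¼) = v/4)
J(U) = -2 - 1/U
L(E, n) = 4/3 (L(E, n) = (n/((n/4)))/3 = (n*(4/n))/3 = (⅓)*4 = 4/3)
-23*L(11, J(√(-2 - 1))) + 60 = -23*4/3 + 60 = -92/3 + 60 = 88/3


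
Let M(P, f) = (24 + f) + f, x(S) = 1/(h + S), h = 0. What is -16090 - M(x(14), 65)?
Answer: -16244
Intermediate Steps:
x(S) = 1/S (x(S) = 1/(0 + S) = 1/S)
M(P, f) = 24 + 2*f
-16090 - M(x(14), 65) = -16090 - (24 + 2*65) = -16090 - (24 + 130) = -16090 - 1*154 = -16090 - 154 = -16244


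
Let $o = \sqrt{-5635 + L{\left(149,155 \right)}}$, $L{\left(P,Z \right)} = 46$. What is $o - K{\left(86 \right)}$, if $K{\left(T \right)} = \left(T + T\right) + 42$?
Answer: $-214 + 9 i \sqrt{69} \approx -214.0 + 74.76 i$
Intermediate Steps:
$K{\left(T \right)} = 42 + 2 T$ ($K{\left(T \right)} = 2 T + 42 = 42 + 2 T$)
$o = 9 i \sqrt{69}$ ($o = \sqrt{-5635 + 46} = \sqrt{-5589} = 9 i \sqrt{69} \approx 74.76 i$)
$o - K{\left(86 \right)} = 9 i \sqrt{69} - \left(42 + 2 \cdot 86\right) = 9 i \sqrt{69} - \left(42 + 172\right) = 9 i \sqrt{69} - 214 = -214 + 9 i \sqrt{69}$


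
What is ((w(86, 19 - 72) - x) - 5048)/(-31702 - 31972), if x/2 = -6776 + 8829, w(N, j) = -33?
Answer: 9187/63674 ≈ 0.14428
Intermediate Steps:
x = 4106 (x = 2*(-6776 + 8829) = 2*2053 = 4106)
((w(86, 19 - 72) - x) - 5048)/(-31702 - 31972) = ((-33 - 1*4106) - 5048)/(-31702 - 31972) = ((-33 - 4106) - 5048)/(-63674) = (-4139 - 5048)*(-1/63674) = -9187*(-1/63674) = 9187/63674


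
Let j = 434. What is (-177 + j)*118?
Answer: 30326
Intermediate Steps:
(-177 + j)*118 = (-177 + 434)*118 = 257*118 = 30326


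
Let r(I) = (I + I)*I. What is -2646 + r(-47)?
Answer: 1772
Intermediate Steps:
r(I) = 2*I**2 (r(I) = (2*I)*I = 2*I**2)
-2646 + r(-47) = -2646 + 2*(-47)**2 = -2646 + 2*2209 = -2646 + 4418 = 1772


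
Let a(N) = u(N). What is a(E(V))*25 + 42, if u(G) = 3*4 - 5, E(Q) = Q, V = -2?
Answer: 217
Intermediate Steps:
u(G) = 7 (u(G) = 12 - 5 = 7)
a(N) = 7
a(E(V))*25 + 42 = 7*25 + 42 = 175 + 42 = 217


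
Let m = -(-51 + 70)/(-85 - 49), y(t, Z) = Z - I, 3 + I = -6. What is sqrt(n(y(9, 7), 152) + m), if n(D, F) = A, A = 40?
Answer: sqrt(720786)/134 ≈ 6.3358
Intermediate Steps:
I = -9 (I = -3 - 6 = -9)
y(t, Z) = 9 + Z (y(t, Z) = Z - 1*(-9) = Z + 9 = 9 + Z)
n(D, F) = 40
m = 19/134 (m = -19/(-134) = -(-1)*19/134 = -1*(-19/134) = 19/134 ≈ 0.14179)
sqrt(n(y(9, 7), 152) + m) = sqrt(40 + 19/134) = sqrt(5379/134) = sqrt(720786)/134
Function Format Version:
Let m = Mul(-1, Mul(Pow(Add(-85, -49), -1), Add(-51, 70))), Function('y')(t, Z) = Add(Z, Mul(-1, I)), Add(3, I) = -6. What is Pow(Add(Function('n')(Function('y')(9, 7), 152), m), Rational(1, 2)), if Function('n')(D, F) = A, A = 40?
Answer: Mul(Rational(1, 134), Pow(720786, Rational(1, 2))) ≈ 6.3358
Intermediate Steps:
I = -9 (I = Add(-3, -6) = -9)
Function('y')(t, Z) = Add(9, Z) (Function('y')(t, Z) = Add(Z, Mul(-1, -9)) = Add(Z, 9) = Add(9, Z))
Function('n')(D, F) = 40
m = Rational(19, 134) (m = Mul(-1, Mul(Pow(-134, -1), 19)) = Mul(-1, Mul(Rational(-1, 134), 19)) = Mul(-1, Rational(-19, 134)) = Rational(19, 134) ≈ 0.14179)
Pow(Add(Function('n')(Function('y')(9, 7), 152), m), Rational(1, 2)) = Pow(Add(40, Rational(19, 134)), Rational(1, 2)) = Pow(Rational(5379, 134), Rational(1, 2)) = Mul(Rational(1, 134), Pow(720786, Rational(1, 2)))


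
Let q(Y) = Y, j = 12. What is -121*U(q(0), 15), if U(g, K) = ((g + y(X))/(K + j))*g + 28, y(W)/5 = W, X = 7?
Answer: -3388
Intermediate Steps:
y(W) = 5*W
U(g, K) = 28 + g*(35 + g)/(12 + K) (U(g, K) = ((g + 5*7)/(K + 12))*g + 28 = ((g + 35)/(12 + K))*g + 28 = ((35 + g)/(12 + K))*g + 28 = g*(35 + g)/(12 + K) + 28 = 28 + g*(35 + g)/(12 + K))
-121*U(q(0), 15) = -121*(336 + 0² + 28*15 + 35*0)/(12 + 15) = -121*(336 + 0 + 420 + 0)/27 = -121*756/27 = -121*28 = -3388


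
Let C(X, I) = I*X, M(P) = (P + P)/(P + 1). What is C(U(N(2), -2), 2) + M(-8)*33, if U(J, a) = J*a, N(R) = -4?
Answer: 640/7 ≈ 91.429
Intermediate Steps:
M(P) = 2*P/(1 + P) (M(P) = (2*P)/(1 + P) = 2*P/(1 + P))
C(U(N(2), -2), 2) + M(-8)*33 = 2*(-4*(-2)) + (2*(-8)/(1 - 8))*33 = 2*8 + (2*(-8)/(-7))*33 = 16 + (2*(-8)*(-1/7))*33 = 16 + (16/7)*33 = 16 + 528/7 = 640/7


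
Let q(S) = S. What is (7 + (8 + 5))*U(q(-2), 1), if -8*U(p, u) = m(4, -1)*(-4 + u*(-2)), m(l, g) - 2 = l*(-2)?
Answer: -90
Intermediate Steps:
m(l, g) = 2 - 2*l (m(l, g) = 2 + l*(-2) = 2 - 2*l)
U(p, u) = -3 - 3*u/2 (U(p, u) = -(2 - 2*4)*(-4 + u*(-2))/8 = -(2 - 8)*(-4 - 2*u)/8 = -(-3)*(-4 - 2*u)/4 = -(24 + 12*u)/8 = -3 - 3*u/2)
(7 + (8 + 5))*U(q(-2), 1) = (7 + (8 + 5))*(-3 - 3/2*1) = (7 + 13)*(-3 - 3/2) = 20*(-9/2) = -90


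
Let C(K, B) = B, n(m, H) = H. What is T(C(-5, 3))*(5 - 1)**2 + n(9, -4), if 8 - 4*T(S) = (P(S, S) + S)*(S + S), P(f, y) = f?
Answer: -116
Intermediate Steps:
T(S) = 2 - S**2 (T(S) = 2 - (S + S)*(S + S)/4 = 2 - 2*S*2*S/4 = 2 - S**2)
T(C(-5, 3))*(5 - 1)**2 + n(9, -4) = (2 - 1*3**2)*(5 - 1)**2 - 4 = (2 - 1*9)*4**2 - 4 = (2 - 9)*16 - 4 = -7*16 - 4 = -112 - 4 = -116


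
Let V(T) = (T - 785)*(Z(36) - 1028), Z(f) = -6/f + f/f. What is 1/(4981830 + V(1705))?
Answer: 3/12110510 ≈ 2.4772e-7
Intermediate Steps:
Z(f) = 1 - 6/f (Z(f) = -6/f + 1 = 1 - 6/f)
V(T) = 4837955/6 - 6163*T/6 (V(T) = (T - 785)*((-6 + 36)/36 - 1028) = (-785 + T)*((1/36)*30 - 1028) = (-785 + T)*(5/6 - 1028) = (-785 + T)*(-6163/6) = 4837955/6 - 6163*T/6)
1/(4981830 + V(1705)) = 1/(4981830 + (4837955/6 - 6163/6*1705)) = 1/(4981830 + (4837955/6 - 10507915/6)) = 1/(4981830 - 2834980/3) = 1/(12110510/3) = 3/12110510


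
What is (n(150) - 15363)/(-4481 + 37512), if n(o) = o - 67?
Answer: -15280/33031 ≈ -0.46260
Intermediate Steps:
n(o) = -67 + o
(n(150) - 15363)/(-4481 + 37512) = ((-67 + 150) - 15363)/(-4481 + 37512) = (83 - 15363)/33031 = -15280*1/33031 = -15280/33031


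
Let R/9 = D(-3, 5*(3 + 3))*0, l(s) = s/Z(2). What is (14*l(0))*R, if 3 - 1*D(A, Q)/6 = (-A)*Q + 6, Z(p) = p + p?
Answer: 0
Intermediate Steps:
Z(p) = 2*p
D(A, Q) = -18 + 6*A*Q (D(A, Q) = 18 - 6*((-A)*Q + 6) = 18 - 6*(-A*Q + 6) = 18 - 6*(6 - A*Q) = 18 + (-36 + 6*A*Q) = -18 + 6*A*Q)
l(s) = s/4 (l(s) = s/((2*2)) = s/4)
R = 0 (R = 9*((-18 + 6*(-3)*(5*(3 + 3)))*0) = 9*((-18 + 6*(-3)*(5*6))*0) = 9*((-18 + 6*(-3)*30)*0) = 9*((-18 - 540)*0) = 9*(-558*0) = 9*0 = 0)
(14*l(0))*R = (14*((1/4)*0))*0 = (14*0)*0 = 0*0 = 0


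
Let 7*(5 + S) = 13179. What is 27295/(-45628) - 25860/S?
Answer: -1077293255/74966804 ≈ -14.370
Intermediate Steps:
S = 13144/7 (S = -5 + (1/7)*13179 = -5 + 13179/7 = 13144/7 ≈ 1877.7)
27295/(-45628) - 25860/S = 27295/(-45628) - 25860/13144/7 = 27295*(-1/45628) - 25860*7/13144 = -27295/45628 - 45255/3286 = -1077293255/74966804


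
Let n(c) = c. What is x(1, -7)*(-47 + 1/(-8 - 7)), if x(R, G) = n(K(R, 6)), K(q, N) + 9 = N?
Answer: 706/5 ≈ 141.20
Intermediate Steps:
K(q, N) = -9 + N
x(R, G) = -3 (x(R, G) = -9 + 6 = -3)
x(1, -7)*(-47 + 1/(-8 - 7)) = -3*(-47 + 1/(-8 - 7)) = -3*(-47 + 1/(-15)) = -3*(-47 - 1/15) = -3*(-706/15) = 706/5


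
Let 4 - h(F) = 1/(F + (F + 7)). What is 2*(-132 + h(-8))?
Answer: -2302/9 ≈ -255.78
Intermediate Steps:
h(F) = 4 - 1/(7 + 2*F) (h(F) = 4 - 1/(F + (F + 7)) = 4 - 1/(F + (7 + F)) = 4 - 1/(7 + 2*F))
2*(-132 + h(-8)) = 2*(-132 + (27 + 8*(-8))/(7 + 2*(-8))) = 2*(-132 + (27 - 64)/(7 - 16)) = 2*(-132 - 37/(-9)) = 2*(-132 - ⅑*(-37)) = 2*(-132 + 37/9) = 2*(-1151/9) = -2302/9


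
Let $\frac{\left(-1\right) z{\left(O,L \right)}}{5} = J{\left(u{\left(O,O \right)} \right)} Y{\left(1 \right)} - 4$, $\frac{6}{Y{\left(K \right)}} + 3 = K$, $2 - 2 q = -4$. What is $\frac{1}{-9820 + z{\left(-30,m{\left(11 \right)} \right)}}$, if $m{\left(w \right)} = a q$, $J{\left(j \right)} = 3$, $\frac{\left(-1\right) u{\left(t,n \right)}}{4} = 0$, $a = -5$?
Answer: $- \frac{1}{9755} \approx -0.00010251$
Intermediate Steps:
$u{\left(t,n \right)} = 0$ ($u{\left(t,n \right)} = \left(-4\right) 0 = 0$)
$q = 3$ ($q = 1 - -2 = 1 + 2 = 3$)
$Y{\left(K \right)} = \frac{6}{-3 + K}$
$m{\left(w \right)} = -15$ ($m{\left(w \right)} = \left(-5\right) 3 = -15$)
$z{\left(O,L \right)} = 65$ ($z{\left(O,L \right)} = - 5 \left(3 \frac{6}{-3 + 1} - 4\right) = - 5 \left(3 \frac{6}{-2} - 4\right) = - 5 \left(3 \cdot 6 \left(- \frac{1}{2}\right) - 4\right) = - 5 \left(3 \left(-3\right) - 4\right) = - 5 \left(-9 - 4\right) = \left(-5\right) \left(-13\right) = 65$)
$\frac{1}{-9820 + z{\left(-30,m{\left(11 \right)} \right)}} = \frac{1}{-9820 + 65} = \frac{1}{-9755} = - \frac{1}{9755}$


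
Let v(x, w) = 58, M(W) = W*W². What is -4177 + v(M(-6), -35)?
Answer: -4119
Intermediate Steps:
M(W) = W³
-4177 + v(M(-6), -35) = -4177 + 58 = -4119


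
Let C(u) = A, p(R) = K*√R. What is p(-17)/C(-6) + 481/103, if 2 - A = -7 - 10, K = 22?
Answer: 481/103 + 22*I*√17/19 ≈ 4.6699 + 4.7741*I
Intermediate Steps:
A = 19 (A = 2 - (-7 - 10) = 2 - 1*(-17) = 2 + 17 = 19)
p(R) = 22*√R
C(u) = 19
p(-17)/C(-6) + 481/103 = (22*√(-17))/19 + 481/103 = (22*(I*√17))*(1/19) + 481*(1/103) = (22*I*√17)*(1/19) + 481/103 = 22*I*√17/19 + 481/103 = 481/103 + 22*I*√17/19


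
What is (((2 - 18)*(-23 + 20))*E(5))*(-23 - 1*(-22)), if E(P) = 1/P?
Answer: -48/5 ≈ -9.6000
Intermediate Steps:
E(P) = 1/P
(((2 - 18)*(-23 + 20))*E(5))*(-23 - 1*(-22)) = (((2 - 18)*(-23 + 20))/5)*(-23 - 1*(-22)) = (-16*(-3)*(⅕))*(-23 + 22) = (48*(⅕))*(-1) = (48/5)*(-1) = -48/5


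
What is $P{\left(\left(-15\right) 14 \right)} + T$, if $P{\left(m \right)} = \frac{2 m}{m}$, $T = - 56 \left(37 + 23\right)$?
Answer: $-3358$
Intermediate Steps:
$T = -3360$ ($T = \left(-56\right) 60 = -3360$)
$P{\left(m \right)} = 2$
$P{\left(\left(-15\right) 14 \right)} + T = 2 - 3360 = -3358$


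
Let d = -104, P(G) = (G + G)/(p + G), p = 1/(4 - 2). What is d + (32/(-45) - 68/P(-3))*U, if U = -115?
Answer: 29125/9 ≈ 3236.1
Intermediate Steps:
p = 1/2 ≈ 0.50000
P(G) = 2*G/(1/2 + G) (P(G) = (G + G)/(1/2 + G) = (2*G)/(1/2 + G) = 2*G/(1/2 + G))
d + (32/(-45) - 68/P(-3))*U = -104 + (32/(-45) - 68/(4*(-3)/(1 + 2*(-3))))*(-115) = -104 + (32*(-1/45) - 68/(4*(-3)/(1 - 6)))*(-115) = -104 + (-32/45 - 68/(4*(-3)/(-5)))*(-115) = -104 + (-32/45 - 68/(4*(-3)*(-1/5)))*(-115) = -104 + (-32/45 - 68/12/5)*(-115) = -104 + (-32/45 - 68*5/12)*(-115) = -104 + (-32/45 - 85/3)*(-115) = -104 - 1307/45*(-115) = -104 + 30061/9 = 29125/9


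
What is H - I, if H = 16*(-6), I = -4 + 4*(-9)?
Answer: -56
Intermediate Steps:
I = -40 (I = -4 - 36 = -40)
H = -96
H - I = -96 - 1*(-40) = -96 + 40 = -56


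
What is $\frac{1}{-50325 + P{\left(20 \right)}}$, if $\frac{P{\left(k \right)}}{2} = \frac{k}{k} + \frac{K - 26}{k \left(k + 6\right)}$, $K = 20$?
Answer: $- \frac{130}{6541993} \approx -1.9872 \cdot 10^{-5}$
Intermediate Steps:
$P{\left(k \right)} = 2 - \frac{12}{k \left(6 + k\right)}$ ($P{\left(k \right)} = 2 \left(\frac{k}{k} + \frac{20 - 26}{k \left(k + 6\right)}\right) = 2 \left(1 - \frac{6}{k \left(6 + k\right)}\right) = 2 - \frac{12}{k \left(6 + k\right)}$)
$\frac{1}{-50325 + P{\left(20 \right)}} = \frac{1}{-50325 + \frac{2 \left(-6 + 20^{2} + 6 \cdot 20\right)}{20 \left(6 + 20\right)}} = \frac{1}{-50325 + 2 \cdot \frac{1}{20} \cdot \frac{1}{26} \left(-6 + 400 + 120\right)} = \frac{1}{-50325 + 2 \cdot \frac{1}{20} \cdot \frac{1}{26} \cdot 514} = \frac{1}{-50325 + \frac{257}{130}} = \frac{1}{- \frac{6541993}{130}} = - \frac{130}{6541993}$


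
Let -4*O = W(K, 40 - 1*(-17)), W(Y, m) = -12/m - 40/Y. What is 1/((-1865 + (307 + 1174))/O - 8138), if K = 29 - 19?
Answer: -5/42514 ≈ -0.00011761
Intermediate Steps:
K = 10
W(Y, m) = -40/Y - 12/m
O = 20/19 (O = -(-40/10 - 12/(40 - 1*(-17)))/4 = -(-40*1/10 - 12/(40 + 17))/4 = -(-4 - 12/57)/4 = -(-4 - 12*1/57)/4 = -(-4 - 4/19)/4 = -1/4*(-80/19) = 20/19 ≈ 1.0526)
1/((-1865 + (307 + 1174))/O - 8138) = 1/((-1865 + (307 + 1174))/(20/19) - 8138) = 1/((-1865 + 1481)*(19/20) - 8138) = 1/(-384*19/20 - 8138) = 1/(-1824/5 - 8138) = 1/(-42514/5) = -5/42514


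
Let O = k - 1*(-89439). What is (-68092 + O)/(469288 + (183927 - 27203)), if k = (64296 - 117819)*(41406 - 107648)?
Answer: 3545491913/626012 ≈ 5663.6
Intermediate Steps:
k = 3545470566 (k = -53523*(-66242) = 3545470566)
O = 3545560005 (O = 3545470566 - 1*(-89439) = 3545470566 + 89439 = 3545560005)
(-68092 + O)/(469288 + (183927 - 27203)) = (-68092 + 3545560005)/(469288 + (183927 - 27203)) = 3545491913/(469288 + 156724) = 3545491913/626012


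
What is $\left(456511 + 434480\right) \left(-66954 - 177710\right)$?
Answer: $-217993422024$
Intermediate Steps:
$\left(456511 + 434480\right) \left(-66954 - 177710\right) = 890991 \left(-244664\right) = -217993422024$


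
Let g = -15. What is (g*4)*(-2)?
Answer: 120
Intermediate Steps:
(g*4)*(-2) = -15*4*(-2) = -60*(-2) = 120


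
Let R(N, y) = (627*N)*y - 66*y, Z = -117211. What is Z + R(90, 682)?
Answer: 38323037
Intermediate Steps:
R(N, y) = -66*y + 627*N*y (R(N, y) = 627*N*y - 66*y = -66*y + 627*N*y)
Z + R(90, 682) = -117211 + 33*682*(-2 + 19*90) = -117211 + 33*682*(-2 + 1710) = -117211 + 33*682*1708 = -117211 + 38440248 = 38323037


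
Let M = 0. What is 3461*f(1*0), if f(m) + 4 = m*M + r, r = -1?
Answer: -17305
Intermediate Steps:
f(m) = -5 (f(m) = -4 + (m*0 - 1) = -4 + (0 - 1) = -4 - 1 = -5)
3461*f(1*0) = 3461*(-5) = -17305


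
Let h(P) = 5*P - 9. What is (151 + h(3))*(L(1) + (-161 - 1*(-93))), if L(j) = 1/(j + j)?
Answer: -21195/2 ≈ -10598.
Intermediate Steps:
L(j) = 1/(2*j)
h(P) = -9 + 5*P
(151 + h(3))*(L(1) + (-161 - 1*(-93))) = (151 + (-9 + 5*3))*((1/2)/1 + (-161 - 1*(-93))) = (151 + (-9 + 15))*((1/2)*1 + (-161 + 93)) = (151 + 6)*(1/2 - 68) = 157*(-135/2) = -21195/2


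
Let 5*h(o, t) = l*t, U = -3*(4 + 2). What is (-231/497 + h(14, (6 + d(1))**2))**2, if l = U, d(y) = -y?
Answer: 41254929/5041 ≈ 8183.9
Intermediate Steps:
U = -18 (U = -3*6 = -18)
l = -18
h(o, t) = -18*t/5 (h(o, t) = (-18*t)/5 = -18*t/5)
(-231/497 + h(14, (6 + d(1))**2))**2 = (-231/497 - 18*(6 - 1*1)**2/5)**2 = (-231*1/497 - 18*(6 - 1)**2/5)**2 = (-33/71 - 18/5*5**2)**2 = (-33/71 - 18/5*25)**2 = (-33/71 - 90)**2 = (-6423/71)**2 = 41254929/5041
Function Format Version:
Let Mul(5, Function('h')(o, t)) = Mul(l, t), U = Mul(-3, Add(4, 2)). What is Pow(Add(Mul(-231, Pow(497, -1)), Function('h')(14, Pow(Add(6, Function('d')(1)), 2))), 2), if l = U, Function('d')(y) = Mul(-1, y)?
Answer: Rational(41254929, 5041) ≈ 8183.9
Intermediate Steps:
U = -18 (U = Mul(-3, 6) = -18)
l = -18
Function('h')(o, t) = Mul(Rational(-18, 5), t) (Function('h')(o, t) = Mul(Rational(1, 5), Mul(-18, t)) = Mul(Rational(-18, 5), t))
Pow(Add(Mul(-231, Pow(497, -1)), Function('h')(14, Pow(Add(6, Function('d')(1)), 2))), 2) = Pow(Add(Mul(-231, Pow(497, -1)), Mul(Rational(-18, 5), Pow(Add(6, Mul(-1, 1)), 2))), 2) = Pow(Add(Mul(-231, Rational(1, 497)), Mul(Rational(-18, 5), Pow(Add(6, -1), 2))), 2) = Pow(Add(Rational(-33, 71), Mul(Rational(-18, 5), Pow(5, 2))), 2) = Pow(Add(Rational(-33, 71), Mul(Rational(-18, 5), 25)), 2) = Pow(Add(Rational(-33, 71), -90), 2) = Pow(Rational(-6423, 71), 2) = Rational(41254929, 5041)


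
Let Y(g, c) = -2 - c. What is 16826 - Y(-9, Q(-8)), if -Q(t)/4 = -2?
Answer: 16836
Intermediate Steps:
Q(t) = 8 (Q(t) = -4*(-2) = 8)
16826 - Y(-9, Q(-8)) = 16826 - (-2 - 1*8) = 16826 - (-2 - 8) = 16826 - 1*(-10) = 16826 + 10 = 16836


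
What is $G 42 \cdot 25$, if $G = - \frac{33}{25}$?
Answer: $-1386$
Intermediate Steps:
$G = - \frac{33}{25}$ ($G = \left(-33\right) \frac{1}{25} = - \frac{33}{25} \approx -1.32$)
$G 42 \cdot 25 = \left(- \frac{33}{25}\right) 42 \cdot 25 = \left(- \frac{1386}{25}\right) 25 = -1386$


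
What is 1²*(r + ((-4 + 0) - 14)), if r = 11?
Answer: -7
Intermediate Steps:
1²*(r + ((-4 + 0) - 14)) = 1²*(11 + ((-4 + 0) - 14)) = 1*(11 + (-4 - 14)) = 1*(11 - 18) = 1*(-7) = -7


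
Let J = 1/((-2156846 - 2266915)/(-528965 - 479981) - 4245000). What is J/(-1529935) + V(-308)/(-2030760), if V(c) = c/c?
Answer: -436844381178732367/887126372914479737929560 ≈ -4.9243e-7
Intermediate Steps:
J = -1008946/4282971346239 (J = 1/(-4423761/(-1008946) - 4245000) = 1/(-4423761*(-1/1008946) - 4245000) = 1/(4423761/1008946 - 4245000) = 1/(-4282971346239/1008946) = -1008946/4282971346239 ≈ -2.3557e-7)
V(c) = 1
J/(-1529935) + V(-308)/(-2030760) = -1008946/4282971346239/(-1529935) + 1/(-2030760) = -1008946/4282971346239*(-1/1529935) + 1*(-1/2030760) = 1008946/6552667766608164465 - 1/2030760 = -436844381178732367/887126372914479737929560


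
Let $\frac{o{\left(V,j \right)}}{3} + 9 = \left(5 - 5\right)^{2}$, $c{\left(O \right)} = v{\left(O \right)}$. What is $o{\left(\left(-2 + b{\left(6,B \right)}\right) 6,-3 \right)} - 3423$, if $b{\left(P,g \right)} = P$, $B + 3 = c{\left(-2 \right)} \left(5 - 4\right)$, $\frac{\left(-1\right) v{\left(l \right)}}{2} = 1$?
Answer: $-3450$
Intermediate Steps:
$v{\left(l \right)} = -2$ ($v{\left(l \right)} = \left(-2\right) 1 = -2$)
$c{\left(O \right)} = -2$
$B = -5$ ($B = -3 - 2 \left(5 - 4\right) = -3 - 2 = -5$)
$o{\left(V,j \right)} = -27$ ($o{\left(V,j \right)} = -27 + 3 \left(5 - 5\right)^{2} = -27 + 3 \cdot 0^{2} = -27 + 3 \cdot 0 = -27 + 0 = -27$)
$o{\left(\left(-2 + b{\left(6,B \right)}\right) 6,-3 \right)} - 3423 = -27 - 3423 = -3450$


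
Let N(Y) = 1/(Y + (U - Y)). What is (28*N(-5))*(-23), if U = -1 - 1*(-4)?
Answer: -644/3 ≈ -214.67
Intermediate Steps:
U = 3 (U = -1 + 4 = 3)
N(Y) = 1/3 (N(Y) = 1/(Y + (3 - Y)) = 1/3)
(28*N(-5))*(-23) = (28*(1/3))*(-23) = (28/3)*(-23) = -644/3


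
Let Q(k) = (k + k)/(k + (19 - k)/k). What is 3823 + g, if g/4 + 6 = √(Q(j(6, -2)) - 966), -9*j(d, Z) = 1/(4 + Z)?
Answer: 3799 + 8*I*√368341714/1235 ≈ 3799.0 + 124.32*I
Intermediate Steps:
j(d, Z) = -1/(9*(4 + Z))
Q(k) = 2*k/(k + (19 - k)/k) (Q(k) = (2*k)/(k + (19 - k)/k) = 2*k/(k + (19 - k)/k))
g = -24 + 8*I*√368341714/1235 (g = -24 + 4*√(2*(-1/(36 + 9*(-2)))²/(19 + (-1/(36 + 9*(-2)))² - (-1)/(36 + 9*(-2))) - 966) = -24 + 4*√(2*(-1/(36 - 18))²/(19 + (-1/(36 - 18))² - (-1)/(36 - 18)) - 966) = -24 + 4*√(2*(-1/18)²/(19 + (-1/18)² - (-1)/18) - 966) = -24 + 4*√(2*(-1*1/18)²/(19 + (-1*1/18)² - (-1)/18) - 966) = -24 + 4*√(2*(-1/18)²/(19 + (-1/18)² - 1*(-1/18)) - 966) = -24 + 4*√(2*(1/324)/(19 + 1/324 + 1/18) - 966) = -24 + 4*√(2*(1/324)/(6175/324) - 966) = -24 + 4*√(2*(1/324)*(324/6175) - 966) = -24 + 4*√(2/6175 - 966) = -24 + 4*√(-5965048/6175) = -24 + 4*(2*I*√368341714/1235) = -24 + 8*I*√368341714/1235 ≈ -24.0 + 124.32*I)
3823 + g = 3823 + (-24 + 8*I*√368341714/1235) = 3799 + 8*I*√368341714/1235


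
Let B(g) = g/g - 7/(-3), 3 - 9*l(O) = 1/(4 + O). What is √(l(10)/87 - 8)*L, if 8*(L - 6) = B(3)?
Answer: 11*I*√106763790/6264 ≈ 18.145*I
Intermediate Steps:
l(O) = ⅓ - 1/(9*(4 + O))
B(g) = 10/3 (B(g) = 1 - 7*(-⅓) = 1 + 7/3 = 10/3)
L = 77/12 (L = 6 + (⅛)*(10/3) = 6 + 5/12 = 77/12 ≈ 6.4167)
√(l(10)/87 - 8)*L = √(((11 + 3*10)/(9*(4 + 10)))/87 - 8)*(77/12) = √(((⅑)*(11 + 30)/14)*(1/87) - 8)*(77/12) = √(((⅑)*(1/14)*41)*(1/87) - 8)*(77/12) = √((41/126)*(1/87) - 8)*(77/12) = √(41/10962 - 8)*(77/12) = √(-87655/10962)*(77/12) = (I*√106763790/3654)*(77/12) = 11*I*√106763790/6264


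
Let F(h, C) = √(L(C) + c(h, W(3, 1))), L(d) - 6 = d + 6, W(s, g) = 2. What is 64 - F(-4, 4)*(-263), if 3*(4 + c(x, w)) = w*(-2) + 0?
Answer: 64 + 1052*√6/3 ≈ 922.95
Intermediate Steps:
c(x, w) = -4 - 2*w/3 (c(x, w) = -4 + (w*(-2) + 0)/3 = -4 + (-2*w + 0)/3 = -4 + (-2*w)/3 = -4 - 2*w/3)
L(d) = 12 + d (L(d) = 6 + (d + 6) = 6 + (6 + d) = 12 + d)
F(h, C) = √(20/3 + C) (F(h, C) = √((12 + C) + (-4 - ⅔*2)) = √((12 + C) + (-4 - 4/3)) = √((12 + C) - 16/3) = √(20/3 + C))
64 - F(-4, 4)*(-263) = 64 - √(60 + 9*4)/3*(-263) = 64 - √(60 + 36)/3*(-263) = 64 - √96/3*(-263) = 64 - (4*√6)/3*(-263) = 64 - 4*√6/3*(-263) = 64 - (-1052)*√6/3 = 64 + 1052*√6/3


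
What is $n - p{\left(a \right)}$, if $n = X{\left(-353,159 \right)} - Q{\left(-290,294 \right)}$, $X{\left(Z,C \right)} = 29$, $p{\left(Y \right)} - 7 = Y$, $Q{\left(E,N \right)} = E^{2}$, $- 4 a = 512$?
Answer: $-83950$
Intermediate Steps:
$a = -128$ ($a = \left(- \frac{1}{4}\right) 512 = -128$)
$p{\left(Y \right)} = 7 + Y$
$n = -84071$ ($n = 29 - \left(-290\right)^{2} = 29 - 84100 = -84071$)
$n - p{\left(a \right)} = -84071 - \left(7 - 128\right) = -84071 - -121 = -84071 + 121 = -83950$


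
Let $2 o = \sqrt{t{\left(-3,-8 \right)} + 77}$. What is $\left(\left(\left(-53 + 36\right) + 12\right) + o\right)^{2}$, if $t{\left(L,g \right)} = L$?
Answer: $\frac{\left(-10 + \sqrt{74}\right)^{2}}{4} \approx 0.48837$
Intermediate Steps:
$o = \frac{\sqrt{74}}{2}$ ($o = \frac{\sqrt{-3 + 77}}{2} = \frac{\sqrt{74}}{2} \approx 4.3012$)
$\left(\left(\left(-53 + 36\right) + 12\right) + o\right)^{2} = \left(\left(\left(-53 + 36\right) + 12\right) + \frac{\sqrt{74}}{2}\right)^{2} = \left(\left(-17 + 12\right) + \frac{\sqrt{74}}{2}\right)^{2} = \left(-5 + \frac{\sqrt{74}}{2}\right)^{2}$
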